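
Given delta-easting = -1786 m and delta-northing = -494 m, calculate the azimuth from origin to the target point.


az = atan2(-1786, -494) = -105.5 deg
adjusted to 0-360: 254.5 degrees

254.5 degrees


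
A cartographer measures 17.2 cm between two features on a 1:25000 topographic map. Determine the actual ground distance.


ground = 17.2 cm * 25000 / 100 = 4300.0 m = 4.3 km

4.3 km


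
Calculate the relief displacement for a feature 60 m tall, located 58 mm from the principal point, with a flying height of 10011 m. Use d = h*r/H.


d = h * r / H = 60 * 58 / 10011 = 0.35 mm

0.35 mm


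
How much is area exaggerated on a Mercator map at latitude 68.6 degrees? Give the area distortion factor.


area_distortion = 1/cos^2(68.6) = 7.511

7.511


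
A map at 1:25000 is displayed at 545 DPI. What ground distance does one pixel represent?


pixel_cm = 2.54 / 545 ≈ 0.004661 cm
ground = pixel_cm * 25000 / 100 = 2.54 * 25000 / (545 * 100) = 63500 / 54500 ≈ 1.17 m

1.17 m


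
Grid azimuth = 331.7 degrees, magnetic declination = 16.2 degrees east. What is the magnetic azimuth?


magnetic azimuth = grid azimuth - declination (east +ve)
mag_az = 331.7 - 16.2 = 315.5 degrees

315.5 degrees


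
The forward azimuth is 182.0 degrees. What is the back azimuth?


back azimuth = (182.0 + 180) mod 360 = 2.0 degrees

2.0 degrees


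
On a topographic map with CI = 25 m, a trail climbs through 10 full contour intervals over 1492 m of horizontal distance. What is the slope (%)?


elevation change = 10 * 25 = 250 m
slope = 250 / 1492 * 100 = 16.8%

16.8%


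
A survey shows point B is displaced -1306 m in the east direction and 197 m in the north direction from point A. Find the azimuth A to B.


az = atan2(-1306, 197) = -81.4 deg
adjusted to 0-360: 278.6 degrees

278.6 degrees


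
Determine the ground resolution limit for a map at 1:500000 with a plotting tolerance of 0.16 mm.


ground = 0.16 mm * 500000 / 1000 = 80.0 m

80.0 m


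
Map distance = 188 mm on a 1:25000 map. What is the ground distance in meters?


ground = 188 mm * 25000 / 1000 = 4700.0 m

4700.0 m


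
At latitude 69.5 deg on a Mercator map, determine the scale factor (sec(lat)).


SF = 1 / cos(69.5) = 1 / 0.350207 = 2.855

2.855


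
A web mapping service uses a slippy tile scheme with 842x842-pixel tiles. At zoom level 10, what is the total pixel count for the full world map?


tiles per axis = 2^10 = 1024
total tiles = 1024^2 = 1048576
pixels per axis = 1024 * 842 = 862208
total pixels = 862208^2 = 743402635264

743402635264 pixels


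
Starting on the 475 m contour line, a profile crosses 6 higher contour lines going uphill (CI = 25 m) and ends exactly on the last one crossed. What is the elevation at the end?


elevation = 475 + 6 * 25 = 625 m

625 m


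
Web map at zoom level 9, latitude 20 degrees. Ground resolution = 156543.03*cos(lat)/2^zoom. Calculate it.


res = 156543.03 * cos(20) / 2^9 = 156543.03 * 0.93969262 / 512 = 287.31 m/pixel

287.31 m/pixel


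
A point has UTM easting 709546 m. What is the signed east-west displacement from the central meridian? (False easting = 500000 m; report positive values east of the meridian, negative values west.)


displacement = 709546 - 500000 = 209546 m

209546 m


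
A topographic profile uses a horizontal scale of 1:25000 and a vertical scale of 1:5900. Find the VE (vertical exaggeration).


VE = horizontal_scale / vertical_scale = 25000 / 5900 ≈ 4.2

4.2x


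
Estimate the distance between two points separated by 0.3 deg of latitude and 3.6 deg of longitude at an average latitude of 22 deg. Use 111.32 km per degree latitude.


dlat_km = 0.3 * 111.32 = 33.396
dlon_km = 3.6 * 111.32 * cos(22) ≈ 371.571
dist = sqrt(33.396^2 + 371.571^2) ≈ 373.1 km

373.1 km


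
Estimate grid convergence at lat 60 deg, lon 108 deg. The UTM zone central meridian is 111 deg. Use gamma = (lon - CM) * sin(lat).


gamma = (108 - 111) * sin(60) = -3 * 0.866025 = -2.598 degrees

-2.598 degrees


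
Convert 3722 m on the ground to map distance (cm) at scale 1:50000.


map_cm = 3722 * 100 / 50000 = 7.444 cm ≈ 7.44 cm

7.44 cm


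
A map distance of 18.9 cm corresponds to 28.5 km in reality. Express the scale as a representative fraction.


ground = 28.5 km = 2850000 cm; RF denominator = ground / map = 2850000 / 18.9 ≈ 150794; RF = 1:150794

1:150794


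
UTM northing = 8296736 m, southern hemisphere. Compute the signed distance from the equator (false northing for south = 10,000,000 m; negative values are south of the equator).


For southern: actual = 8296736 - 10000000 = -1703264 m

-1703264 m


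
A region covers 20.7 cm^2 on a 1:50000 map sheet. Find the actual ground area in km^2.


ground_area = 20.7 * (50000/100)^2 = 5175000.0 m^2 = 5.175 km^2

5.175 km^2


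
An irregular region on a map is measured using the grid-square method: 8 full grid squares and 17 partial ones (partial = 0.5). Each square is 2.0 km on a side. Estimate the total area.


effective squares = 8 + 17 * 0.5 = 16.5
area = 16.5 * 4.0 = 66.0 km^2

66.0 km^2


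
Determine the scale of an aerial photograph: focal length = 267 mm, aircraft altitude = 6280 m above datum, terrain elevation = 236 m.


scale = f / (H - h) = 267 mm / 6044 m = 267 / 6044000 = 1:22637

1:22637


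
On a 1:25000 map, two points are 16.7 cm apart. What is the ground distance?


ground = 16.7 cm * 25000 / 100 = 4175.0 m = 4.175 km

4.175 km


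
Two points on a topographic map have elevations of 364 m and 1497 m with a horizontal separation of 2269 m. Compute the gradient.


gradient = (1497 - 364) / 2269 = 1133 / 2269 = 0.4993

0.4993


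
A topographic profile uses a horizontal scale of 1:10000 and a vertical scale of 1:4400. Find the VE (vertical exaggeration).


VE = horizontal_scale / vertical_scale = 10000 / 4400 ≈ 2.3

2.3x


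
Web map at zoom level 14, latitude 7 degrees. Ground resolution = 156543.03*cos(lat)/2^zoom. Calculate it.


res = 156543.03 * cos(7) / 2^14 = 156543.03 * 0.99254615 / 16384 = 9.48 m/pixel

9.48 m/pixel


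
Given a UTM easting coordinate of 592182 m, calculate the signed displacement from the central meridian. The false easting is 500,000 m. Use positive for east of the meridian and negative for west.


displacement = 592182 - 500000 = 92182 m

92182 m


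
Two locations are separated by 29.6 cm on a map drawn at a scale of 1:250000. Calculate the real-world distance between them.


ground = 29.6 cm * 250000 / 100 = 74000.0 m = 74.0 km

74.0 km


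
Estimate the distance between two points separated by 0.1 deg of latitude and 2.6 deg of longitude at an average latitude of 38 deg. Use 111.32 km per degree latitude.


dlat_km = 0.1 * 111.32 = 11.132
dlon_km = 2.6 * 111.32 * cos(38) ≈ 228.076
dist = sqrt(11.132^2 + 228.076^2) ≈ 228.3 km

228.3 km


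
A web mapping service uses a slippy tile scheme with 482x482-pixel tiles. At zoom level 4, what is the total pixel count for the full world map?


tiles per axis = 2^4 = 16
total tiles = 16^2 = 256
pixels per axis = 16 * 482 = 7712
total pixels = 7712^2 = 59474944

59474944 pixels


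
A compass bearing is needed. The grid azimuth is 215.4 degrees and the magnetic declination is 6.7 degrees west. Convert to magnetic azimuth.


magnetic azimuth = grid azimuth - declination (east +ve)
mag_az = 215.4 - -6.7 = 222.1 degrees

222.1 degrees


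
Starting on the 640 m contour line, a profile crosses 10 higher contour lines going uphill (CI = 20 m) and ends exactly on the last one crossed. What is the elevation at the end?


elevation = 640 + 10 * 20 = 840 m

840 m


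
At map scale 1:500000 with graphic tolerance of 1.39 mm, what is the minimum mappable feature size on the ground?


ground = 1.39 mm * 500000 / 1000 = 695.0 m

695.0 m


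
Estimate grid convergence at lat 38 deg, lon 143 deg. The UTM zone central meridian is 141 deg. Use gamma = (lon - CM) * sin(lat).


gamma = (143 - 141) * sin(38) = 2 * 0.615661 = 1.231 degrees

1.231 degrees


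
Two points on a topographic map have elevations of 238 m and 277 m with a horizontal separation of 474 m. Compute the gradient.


gradient = (277 - 238) / 474 = 39 / 474 = 0.0823

0.0823


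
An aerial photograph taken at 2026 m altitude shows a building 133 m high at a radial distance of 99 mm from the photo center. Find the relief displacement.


d = h * r / H = 133 * 99 / 2026 = 6.5 mm

6.5 mm


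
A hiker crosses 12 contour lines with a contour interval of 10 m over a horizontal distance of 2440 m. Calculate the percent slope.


elevation change = 12 * 10 = 120 m
slope = 120 / 2440 * 100 = 4.9%

4.9%


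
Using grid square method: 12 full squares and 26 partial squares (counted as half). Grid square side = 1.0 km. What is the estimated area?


effective squares = 12 + 26 * 0.5 = 25.0
area = 25.0 * 1.0 = 25.0 km^2

25.0 km^2


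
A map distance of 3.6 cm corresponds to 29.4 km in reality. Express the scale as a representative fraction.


ground = 29.4 km = 2940000 cm; RF denominator = ground / map = 2940000 / 3.6 ≈ 816667; RF = 1:816667

1:816667


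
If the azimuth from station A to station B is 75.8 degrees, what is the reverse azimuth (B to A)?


back azimuth = (75.8 + 180) mod 360 = 255.8 degrees

255.8 degrees


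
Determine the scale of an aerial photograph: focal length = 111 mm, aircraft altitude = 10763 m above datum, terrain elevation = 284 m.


scale = f / (H - h) = 111 mm / 10479 m = 111 / 10479000 = 1:94405

1:94405


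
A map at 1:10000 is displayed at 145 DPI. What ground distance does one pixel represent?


pixel_cm = 2.54 / 145 ≈ 0.017517 cm
ground = pixel_cm * 10000 / 100 = 2.54 * 10000 / (145 * 100) = 25400 / 14500 ≈ 1.75 m

1.75 m


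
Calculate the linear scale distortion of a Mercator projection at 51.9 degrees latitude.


SF = 1 / cos(51.9) = 1 / 0.617036 = 1.621

1.621


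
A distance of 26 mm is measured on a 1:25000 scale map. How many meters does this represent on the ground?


ground = 26 mm * 25000 / 1000 = 650.0 m

650.0 m


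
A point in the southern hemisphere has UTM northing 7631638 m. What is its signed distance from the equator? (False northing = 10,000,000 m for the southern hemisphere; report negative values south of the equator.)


For southern: actual = 7631638 - 10000000 = -2368362 m

-2368362 m


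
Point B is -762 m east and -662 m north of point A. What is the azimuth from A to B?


az = atan2(-762, -662) = -131.0 deg
adjusted to 0-360: 229.0 degrees

229.0 degrees


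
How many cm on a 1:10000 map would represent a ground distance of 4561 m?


map_cm = 4561 * 100 / 10000 = 45.61 cm

45.61 cm


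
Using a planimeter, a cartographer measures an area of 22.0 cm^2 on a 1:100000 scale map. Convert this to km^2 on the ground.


ground_area = 22.0 * (100000/100)^2 = 22000000.0 m^2 = 22.0 km^2

22.0 km^2


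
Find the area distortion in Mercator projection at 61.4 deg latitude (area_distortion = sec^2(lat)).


area_distortion = 1/cos^2(61.4) = 4.364

4.364


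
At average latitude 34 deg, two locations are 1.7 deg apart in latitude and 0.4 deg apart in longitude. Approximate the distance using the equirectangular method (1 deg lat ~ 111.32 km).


dlat_km = 1.7 * 111.32 = 189.244
dlon_km = 0.4 * 111.32 * cos(34) ≈ 36.915
dist = sqrt(189.244^2 + 36.915^2) ≈ 192.8 km

192.8 km


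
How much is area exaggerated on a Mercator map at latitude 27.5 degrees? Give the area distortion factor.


area_distortion = 1/cos^2(27.5) = 1.271

1.271


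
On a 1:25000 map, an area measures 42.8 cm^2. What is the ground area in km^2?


ground_area = 42.8 * (25000/100)^2 = 2675000.0 m^2 = 2.675 km^2

2.675 km^2


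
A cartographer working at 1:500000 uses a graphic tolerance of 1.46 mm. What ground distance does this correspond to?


ground = 1.46 mm * 500000 / 1000 = 730.0 m

730.0 m


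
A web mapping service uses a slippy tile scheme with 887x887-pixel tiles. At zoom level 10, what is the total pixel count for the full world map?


tiles per axis = 2^10 = 1024
total tiles = 1024^2 = 1048576
pixels per axis = 1024 * 887 = 908288
total pixels = 908288^2 = 824987090944

824987090944 pixels


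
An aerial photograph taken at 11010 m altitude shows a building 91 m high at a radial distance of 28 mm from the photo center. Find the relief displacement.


d = h * r / H = 91 * 28 / 11010 = 0.23 mm

0.23 mm


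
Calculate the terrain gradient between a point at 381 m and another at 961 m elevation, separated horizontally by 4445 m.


gradient = (961 - 381) / 4445 = 580 / 4445 = 0.1305

0.1305


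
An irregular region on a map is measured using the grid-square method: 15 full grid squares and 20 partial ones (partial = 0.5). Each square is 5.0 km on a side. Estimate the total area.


effective squares = 15 + 20 * 0.5 = 25.0
area = 25.0 * 25.0 = 625.0 km^2

625.0 km^2


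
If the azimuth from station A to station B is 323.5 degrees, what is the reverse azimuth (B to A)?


back azimuth = (323.5 + 180) mod 360 = 143.5 degrees

143.5 degrees


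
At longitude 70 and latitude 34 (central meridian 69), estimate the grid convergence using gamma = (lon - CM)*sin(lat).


gamma = (70 - 69) * sin(34) = 1 * 0.559193 = 0.559 degrees

0.559 degrees


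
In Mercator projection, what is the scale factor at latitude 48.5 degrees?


SF = 1 / cos(48.5) = 1 / 0.66262 = 1.509

1.509


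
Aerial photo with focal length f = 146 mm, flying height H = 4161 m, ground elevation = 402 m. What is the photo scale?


scale = f / (H - h) = 146 mm / 3759 m = 146 / 3759000 = 1:25747

1:25747


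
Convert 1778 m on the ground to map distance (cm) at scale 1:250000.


map_cm = 1778 * 100 / 250000 = 0.7112 cm ≈ 0.71 cm

0.71 cm


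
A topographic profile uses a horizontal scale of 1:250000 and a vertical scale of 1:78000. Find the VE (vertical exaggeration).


VE = horizontal_scale / vertical_scale = 250000 / 78000 ≈ 3.2

3.2x


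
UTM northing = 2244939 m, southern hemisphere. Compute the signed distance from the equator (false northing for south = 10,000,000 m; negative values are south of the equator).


For southern: actual = 2244939 - 10000000 = -7755061 m

-7755061 m


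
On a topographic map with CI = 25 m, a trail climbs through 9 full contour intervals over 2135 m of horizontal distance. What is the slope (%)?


elevation change = 9 * 25 = 225 m
slope = 225 / 2135 * 100 = 10.5%

10.5%


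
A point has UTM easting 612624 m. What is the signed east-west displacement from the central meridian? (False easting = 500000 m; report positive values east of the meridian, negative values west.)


displacement = 612624 - 500000 = 112624 m

112624 m


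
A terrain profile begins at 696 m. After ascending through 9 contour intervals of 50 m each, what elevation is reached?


elevation = 696 + 9 * 50 = 1146 m

1146 m


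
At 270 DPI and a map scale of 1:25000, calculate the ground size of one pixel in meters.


pixel_cm = 2.54 / 270 ≈ 0.009407 cm
ground = pixel_cm * 25000 / 100 = 2.54 * 25000 / (270 * 100) = 63500 / 27000 ≈ 2.35 m

2.35 m


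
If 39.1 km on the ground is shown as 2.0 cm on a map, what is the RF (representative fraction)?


ground = 39.1 km = 3910000 cm; RF denominator = ground / map = 3910000 / 2.0 = 1955000; RF = 1:1955000

1:1955000


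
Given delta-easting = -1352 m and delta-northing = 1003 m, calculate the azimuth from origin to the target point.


az = atan2(-1352, 1003) = -53.4 deg
adjusted to 0-360: 306.6 degrees

306.6 degrees


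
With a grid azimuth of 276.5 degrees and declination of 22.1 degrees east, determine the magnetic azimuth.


magnetic azimuth = grid azimuth - declination (east +ve)
mag_az = 276.5 - 22.1 = 254.4 degrees

254.4 degrees


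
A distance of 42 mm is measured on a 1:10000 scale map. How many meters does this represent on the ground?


ground = 42 mm * 10000 / 1000 = 420.0 m

420.0 m


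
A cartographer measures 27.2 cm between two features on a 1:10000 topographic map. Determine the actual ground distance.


ground = 27.2 cm * 10000 / 100 = 2720.0 m = 2.72 km

2.72 km


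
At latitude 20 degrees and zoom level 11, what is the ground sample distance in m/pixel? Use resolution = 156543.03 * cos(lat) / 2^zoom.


res = 156543.03 * cos(20) / 2^11 = 156543.03 * 0.93969262 / 2048 = 71.83 m/pixel

71.83 m/pixel


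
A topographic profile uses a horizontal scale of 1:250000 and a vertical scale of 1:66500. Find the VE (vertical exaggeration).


VE = horizontal_scale / vertical_scale = 250000 / 66500 ≈ 3.8

3.8x


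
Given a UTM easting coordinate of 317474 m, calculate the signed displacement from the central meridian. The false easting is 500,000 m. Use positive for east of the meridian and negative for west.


displacement = 317474 - 500000 = -182526 m

-182526 m


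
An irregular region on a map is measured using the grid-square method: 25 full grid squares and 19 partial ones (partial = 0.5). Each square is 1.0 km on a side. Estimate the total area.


effective squares = 25 + 19 * 0.5 = 34.5
area = 34.5 * 1.0 = 34.5 km^2

34.5 km^2


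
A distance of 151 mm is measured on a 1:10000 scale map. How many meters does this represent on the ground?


ground = 151 mm * 10000 / 1000 = 1510.0 m

1510.0 m


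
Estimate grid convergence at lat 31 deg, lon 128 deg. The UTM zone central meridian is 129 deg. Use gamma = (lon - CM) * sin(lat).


gamma = (128 - 129) * sin(31) = -1 * 0.515038 = -0.515 degrees

-0.515 degrees


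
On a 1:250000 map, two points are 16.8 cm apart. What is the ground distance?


ground = 16.8 cm * 250000 / 100 = 42000.0 m = 42.0 km

42.0 km


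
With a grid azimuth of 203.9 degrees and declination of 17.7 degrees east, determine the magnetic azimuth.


magnetic azimuth = grid azimuth - declination (east +ve)
mag_az = 203.9 - 17.7 = 186.2 degrees

186.2 degrees


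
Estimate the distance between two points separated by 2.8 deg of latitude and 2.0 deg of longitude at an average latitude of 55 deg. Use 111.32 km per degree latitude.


dlat_km = 2.8 * 111.32 = 311.696
dlon_km = 2.0 * 111.32 * cos(55) ≈ 127.701
dist = sqrt(311.696^2 + 127.701^2) ≈ 336.8 km

336.8 km


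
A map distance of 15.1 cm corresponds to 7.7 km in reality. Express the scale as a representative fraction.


ground = 7.7 km = 770000 cm; RF denominator = ground / map = 770000 / 15.1 ≈ 50993; RF = 1:50993

1:50993


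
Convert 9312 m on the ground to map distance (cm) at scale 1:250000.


map_cm = 9312 * 100 / 250000 = 3.7248 cm ≈ 3.72 cm

3.72 cm


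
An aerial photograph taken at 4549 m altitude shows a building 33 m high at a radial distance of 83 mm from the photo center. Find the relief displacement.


d = h * r / H = 33 * 83 / 4549 = 0.6 mm

0.6 mm


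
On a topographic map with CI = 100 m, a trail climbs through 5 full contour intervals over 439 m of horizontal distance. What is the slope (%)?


elevation change = 5 * 100 = 500 m
slope = 500 / 439 * 100 = 113.9%

113.9%


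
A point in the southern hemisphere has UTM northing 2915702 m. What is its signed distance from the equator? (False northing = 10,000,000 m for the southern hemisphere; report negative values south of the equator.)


For southern: actual = 2915702 - 10000000 = -7084298 m

-7084298 m


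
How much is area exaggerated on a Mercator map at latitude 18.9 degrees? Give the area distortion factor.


area_distortion = 1/cos^2(18.9) = 1.117

1.117


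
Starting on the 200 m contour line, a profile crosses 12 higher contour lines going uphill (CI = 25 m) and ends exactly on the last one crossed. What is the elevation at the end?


elevation = 200 + 12 * 25 = 500 m

500 m


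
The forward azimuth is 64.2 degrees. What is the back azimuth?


back azimuth = (64.2 + 180) mod 360 = 244.2 degrees

244.2 degrees


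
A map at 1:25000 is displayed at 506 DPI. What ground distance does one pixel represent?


pixel_cm = 2.54 / 506 ≈ 0.00502 cm
ground = pixel_cm * 25000 / 100 = 2.54 * 25000 / (506 * 100) = 63500 / 50600 ≈ 1.25 m

1.25 m


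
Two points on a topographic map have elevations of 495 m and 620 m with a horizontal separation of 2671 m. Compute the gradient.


gradient = (620 - 495) / 2671 = 125 / 2671 = 0.0468

0.0468


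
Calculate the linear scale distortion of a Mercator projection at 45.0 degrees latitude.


SF = 1 / cos(45.0) = 1 / 0.707107 = 1.414

1.414


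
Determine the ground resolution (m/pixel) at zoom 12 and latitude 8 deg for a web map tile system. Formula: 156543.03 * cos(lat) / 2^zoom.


res = 156543.03 * cos(8) / 2^12 = 156543.03 * 0.99026807 / 4096 = 37.85 m/pixel

37.85 m/pixel


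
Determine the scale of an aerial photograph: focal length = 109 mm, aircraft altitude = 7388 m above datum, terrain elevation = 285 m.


scale = f / (H - h) = 109 mm / 7103 m = 109 / 7103000 = 1:65165

1:65165


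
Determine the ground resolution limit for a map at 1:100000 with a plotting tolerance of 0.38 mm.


ground = 0.38 mm * 100000 / 1000 = 38.0 m

38.0 m


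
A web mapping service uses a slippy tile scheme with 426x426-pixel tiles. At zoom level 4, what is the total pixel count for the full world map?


tiles per axis = 2^4 = 16
total tiles = 16^2 = 256
pixels per axis = 16 * 426 = 6816
total pixels = 6816^2 = 46457856

46457856 pixels


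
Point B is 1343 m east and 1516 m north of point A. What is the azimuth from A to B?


az = atan2(1343, 1516) = 41.5 deg
adjusted to 0-360: 41.5 degrees

41.5 degrees


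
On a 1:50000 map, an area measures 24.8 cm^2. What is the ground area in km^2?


ground_area = 24.8 * (50000/100)^2 = 6200000.0 m^2 = 6.2 km^2

6.2 km^2


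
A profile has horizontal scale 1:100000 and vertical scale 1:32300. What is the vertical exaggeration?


VE = horizontal_scale / vertical_scale = 100000 / 32300 ≈ 3.1

3.1x


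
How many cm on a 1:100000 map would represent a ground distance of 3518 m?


map_cm = 3518 * 100 / 100000 = 3.518 cm ≈ 3.52 cm

3.52 cm


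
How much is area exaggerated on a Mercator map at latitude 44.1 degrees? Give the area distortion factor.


area_distortion = 1/cos^2(44.1) = 1.939

1.939


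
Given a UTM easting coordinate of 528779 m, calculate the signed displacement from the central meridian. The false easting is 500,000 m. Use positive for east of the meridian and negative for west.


displacement = 528779 - 500000 = 28779 m

28779 m


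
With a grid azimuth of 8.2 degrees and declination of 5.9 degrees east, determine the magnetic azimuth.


magnetic azimuth = grid azimuth - declination (east +ve)
mag_az = 8.2 - 5.9 = 2.3 degrees

2.3 degrees


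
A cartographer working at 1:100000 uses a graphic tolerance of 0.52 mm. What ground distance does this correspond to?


ground = 0.52 mm * 100000 / 1000 = 52.0 m

52.0 m


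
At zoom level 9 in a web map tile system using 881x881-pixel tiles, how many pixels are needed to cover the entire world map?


tiles per axis = 2^9 = 512
total tiles = 512^2 = 262144
pixels per axis = 512 * 881 = 451072
total pixels = 451072^2 = 203465949184

203465949184 pixels


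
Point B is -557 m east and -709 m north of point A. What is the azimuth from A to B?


az = atan2(-557, -709) = -141.8 deg
adjusted to 0-360: 218.2 degrees

218.2 degrees


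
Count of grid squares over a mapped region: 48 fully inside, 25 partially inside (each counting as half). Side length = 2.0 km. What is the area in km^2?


effective squares = 48 + 25 * 0.5 = 60.5
area = 60.5 * 4.0 = 242.0 km^2

242.0 km^2


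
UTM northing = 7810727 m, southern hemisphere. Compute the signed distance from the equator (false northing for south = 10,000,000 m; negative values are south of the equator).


For southern: actual = 7810727 - 10000000 = -2189273 m

-2189273 m


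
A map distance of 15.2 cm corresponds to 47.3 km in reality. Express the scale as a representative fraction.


ground = 47.3 km = 4730000 cm; RF denominator = ground / map = 4730000 / 15.2 ≈ 311184; RF = 1:311184

1:311184


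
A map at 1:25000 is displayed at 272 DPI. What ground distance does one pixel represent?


pixel_cm = 2.54 / 272 ≈ 0.009338 cm
ground = pixel_cm * 25000 / 100 = 2.54 * 25000 / (272 * 100) = 63500 / 27200 ≈ 2.33 m

2.33 m


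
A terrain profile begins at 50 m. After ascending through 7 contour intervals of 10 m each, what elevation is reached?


elevation = 50 + 7 * 10 = 120 m

120 m


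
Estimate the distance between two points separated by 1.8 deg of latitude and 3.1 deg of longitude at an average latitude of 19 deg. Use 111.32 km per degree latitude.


dlat_km = 1.8 * 111.32 = 200.376
dlon_km = 3.1 * 111.32 * cos(19) ≈ 326.291
dist = sqrt(200.376^2 + 326.291^2) ≈ 382.9 km

382.9 km


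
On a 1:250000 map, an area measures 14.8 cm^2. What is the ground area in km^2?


ground_area = 14.8 * (250000/100)^2 = 92500000.0 m^2 = 92.5 km^2

92.5 km^2


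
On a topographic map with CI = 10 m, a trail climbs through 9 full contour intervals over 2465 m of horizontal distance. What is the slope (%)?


elevation change = 9 * 10 = 90 m
slope = 90 / 2465 * 100 = 3.7%

3.7%


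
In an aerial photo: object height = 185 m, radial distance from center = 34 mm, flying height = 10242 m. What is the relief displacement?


d = h * r / H = 185 * 34 / 10242 = 0.61 mm

0.61 mm


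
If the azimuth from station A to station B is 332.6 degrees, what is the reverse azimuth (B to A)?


back azimuth = (332.6 + 180) mod 360 = 152.6 degrees

152.6 degrees


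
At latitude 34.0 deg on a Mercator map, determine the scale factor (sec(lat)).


SF = 1 / cos(34.0) = 1 / 0.829038 = 1.206

1.206


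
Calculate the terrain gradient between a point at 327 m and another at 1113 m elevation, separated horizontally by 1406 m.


gradient = (1113 - 327) / 1406 = 786 / 1406 = 0.559

0.559


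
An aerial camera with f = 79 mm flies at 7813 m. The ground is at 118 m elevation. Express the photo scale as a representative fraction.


scale = f / (H - h) = 79 mm / 7695 m = 79 / 7695000 = 1:97405

1:97405


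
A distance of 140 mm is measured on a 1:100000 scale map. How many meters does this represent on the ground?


ground = 140 mm * 100000 / 1000 = 14000.0 m

14000.0 m


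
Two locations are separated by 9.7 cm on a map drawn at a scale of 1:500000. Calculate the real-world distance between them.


ground = 9.7 cm * 500000 / 100 = 48500.0 m = 48.5 km

48.5 km


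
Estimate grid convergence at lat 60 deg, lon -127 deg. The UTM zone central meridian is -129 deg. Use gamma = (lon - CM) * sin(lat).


gamma = (-127 - -129) * sin(60) = 2 * 0.866025 = 1.732 degrees

1.732 degrees


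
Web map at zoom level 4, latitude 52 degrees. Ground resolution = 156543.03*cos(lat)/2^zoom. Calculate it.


res = 156543.03 * cos(52) / 2^4 = 156543.03 * 0.61566148 / 16 = 6023.59 m/pixel

6023.59 m/pixel


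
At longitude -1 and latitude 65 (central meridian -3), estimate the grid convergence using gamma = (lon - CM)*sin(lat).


gamma = (-1 - -3) * sin(65) = 2 * 0.906308 = 1.813 degrees

1.813 degrees


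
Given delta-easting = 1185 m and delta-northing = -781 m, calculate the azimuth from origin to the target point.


az = atan2(1185, -781) = 123.4 deg
adjusted to 0-360: 123.4 degrees

123.4 degrees


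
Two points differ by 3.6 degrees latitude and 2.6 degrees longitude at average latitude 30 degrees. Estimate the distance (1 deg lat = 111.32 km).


dlat_km = 3.6 * 111.32 = 400.752
dlon_km = 2.6 * 111.32 * cos(30) ≈ 250.655
dist = sqrt(400.752^2 + 250.655^2) ≈ 472.7 km

472.7 km


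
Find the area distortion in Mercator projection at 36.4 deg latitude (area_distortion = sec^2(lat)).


area_distortion = 1/cos^2(36.4) = 1.544

1.544


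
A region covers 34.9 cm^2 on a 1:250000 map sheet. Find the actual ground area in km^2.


ground_area = 34.9 * (250000/100)^2 = 218125000.0 m^2 = 218.125 km^2

218.125 km^2


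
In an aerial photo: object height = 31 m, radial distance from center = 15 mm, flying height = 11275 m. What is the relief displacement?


d = h * r / H = 31 * 15 / 11275 = 0.04 mm

0.04 mm


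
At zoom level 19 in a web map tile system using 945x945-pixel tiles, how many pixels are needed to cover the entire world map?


tiles per axis = 2^19 = 524288
total tiles = 524288^2 = 274877906944
pixels per axis = 524288 * 945 = 495452160
total pixels = 495452160^2 = 245472842848665600

245472842848665600 pixels


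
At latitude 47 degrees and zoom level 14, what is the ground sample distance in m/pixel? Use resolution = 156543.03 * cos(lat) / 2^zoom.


res = 156543.03 * cos(47) / 2^14 = 156543.03 * 0.68199836 / 16384 = 6.52 m/pixel

6.52 m/pixel


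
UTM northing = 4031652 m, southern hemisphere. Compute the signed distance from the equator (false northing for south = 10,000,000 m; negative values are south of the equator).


For southern: actual = 4031652 - 10000000 = -5968348 m

-5968348 m


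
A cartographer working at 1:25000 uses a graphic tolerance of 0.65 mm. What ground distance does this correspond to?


ground = 0.65 mm * 25000 / 1000 = 16.25 m

16.25 m


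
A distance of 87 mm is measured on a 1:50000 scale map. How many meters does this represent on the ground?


ground = 87 mm * 50000 / 1000 = 4350.0 m

4350.0 m


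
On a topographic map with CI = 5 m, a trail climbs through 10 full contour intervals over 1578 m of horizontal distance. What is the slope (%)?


elevation change = 10 * 5 = 50 m
slope = 50 / 1578 * 100 = 3.2%

3.2%


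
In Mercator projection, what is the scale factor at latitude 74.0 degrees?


SF = 1 / cos(74.0) = 1 / 0.275637 = 3.628

3.628


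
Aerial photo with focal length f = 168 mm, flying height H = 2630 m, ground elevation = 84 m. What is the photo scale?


scale = f / (H - h) = 168 mm / 2546 m = 168 / 2546000 = 1:15155

1:15155


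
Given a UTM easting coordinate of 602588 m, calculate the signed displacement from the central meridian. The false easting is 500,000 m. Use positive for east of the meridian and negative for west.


displacement = 602588 - 500000 = 102588 m

102588 m


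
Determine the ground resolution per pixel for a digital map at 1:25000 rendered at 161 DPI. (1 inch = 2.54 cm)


pixel_cm = 2.54 / 161 ≈ 0.015776 cm
ground = pixel_cm * 25000 / 100 = 2.54 * 25000 / (161 * 100) = 63500 / 16100 ≈ 3.94 m

3.94 m


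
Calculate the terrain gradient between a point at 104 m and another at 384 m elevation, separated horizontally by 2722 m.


gradient = (384 - 104) / 2722 = 280 / 2722 = 0.1029

0.1029


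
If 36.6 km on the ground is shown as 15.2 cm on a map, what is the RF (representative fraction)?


ground = 36.6 km = 3660000 cm; RF denominator = ground / map = 3660000 / 15.2 ≈ 240789; RF = 1:240789

1:240789


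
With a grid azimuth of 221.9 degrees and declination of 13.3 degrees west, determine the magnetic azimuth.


magnetic azimuth = grid azimuth - declination (east +ve)
mag_az = 221.9 - -13.3 = 235.2 degrees

235.2 degrees


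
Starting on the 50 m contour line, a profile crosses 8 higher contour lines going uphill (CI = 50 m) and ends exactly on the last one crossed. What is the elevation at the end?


elevation = 50 + 8 * 50 = 450 m

450 m


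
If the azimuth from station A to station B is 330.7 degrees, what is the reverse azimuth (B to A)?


back azimuth = (330.7 + 180) mod 360 = 150.7 degrees

150.7 degrees


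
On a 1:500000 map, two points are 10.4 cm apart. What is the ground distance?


ground = 10.4 cm * 500000 / 100 = 52000.0 m = 52.0 km

52.0 km


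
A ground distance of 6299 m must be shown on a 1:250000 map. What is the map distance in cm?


map_cm = 6299 * 100 / 250000 = 2.5196 cm ≈ 2.52 cm

2.52 cm


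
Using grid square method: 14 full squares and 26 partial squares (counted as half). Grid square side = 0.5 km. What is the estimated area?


effective squares = 14 + 26 * 0.5 = 27.0
area = 27.0 * 0.25 = 6.75 km^2

6.75 km^2


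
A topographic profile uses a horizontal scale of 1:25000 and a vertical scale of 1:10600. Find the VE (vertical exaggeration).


VE = horizontal_scale / vertical_scale = 25000 / 10600 ≈ 2.4

2.4x


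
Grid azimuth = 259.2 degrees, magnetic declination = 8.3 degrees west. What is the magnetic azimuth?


magnetic azimuth = grid azimuth - declination (east +ve)
mag_az = 259.2 - -8.3 = 267.5 degrees

267.5 degrees


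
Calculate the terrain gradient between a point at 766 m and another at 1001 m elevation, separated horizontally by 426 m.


gradient = (1001 - 766) / 426 = 235 / 426 = 0.5516

0.5516


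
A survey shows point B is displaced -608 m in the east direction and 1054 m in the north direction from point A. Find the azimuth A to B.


az = atan2(-608, 1054) = -30.0 deg
adjusted to 0-360: 330.0 degrees

330.0 degrees


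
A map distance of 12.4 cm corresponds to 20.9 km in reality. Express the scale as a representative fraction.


ground = 20.9 km = 2090000 cm; RF denominator = ground / map = 2090000 / 12.4 ≈ 168548; RF = 1:168548

1:168548


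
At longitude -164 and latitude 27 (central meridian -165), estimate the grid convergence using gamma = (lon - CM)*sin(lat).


gamma = (-164 - -165) * sin(27) = 1 * 0.45399 = 0.454 degrees

0.454 degrees


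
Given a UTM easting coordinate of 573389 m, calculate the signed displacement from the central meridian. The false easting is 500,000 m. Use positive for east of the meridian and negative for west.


displacement = 573389 - 500000 = 73389 m

73389 m


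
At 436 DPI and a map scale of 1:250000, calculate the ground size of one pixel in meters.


pixel_cm = 2.54 / 436 ≈ 0.005826 cm
ground = pixel_cm * 250000 / 100 = 2.54 * 250000 / (436 * 100) = 635000 / 43600 ≈ 14.56 m

14.56 m


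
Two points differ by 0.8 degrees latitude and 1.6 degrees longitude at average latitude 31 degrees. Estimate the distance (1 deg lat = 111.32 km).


dlat_km = 0.8 * 111.32 = 89.056
dlon_km = 1.6 * 111.32 * cos(31) ≈ 152.672
dist = sqrt(89.056^2 + 152.672^2) ≈ 176.7 km

176.7 km


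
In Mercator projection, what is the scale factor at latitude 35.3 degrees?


SF = 1 / cos(35.3) = 1 / 0.816138 = 1.225

1.225


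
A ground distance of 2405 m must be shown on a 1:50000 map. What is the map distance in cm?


map_cm = 2405 * 100 / 50000 = 4.81 cm

4.81 cm


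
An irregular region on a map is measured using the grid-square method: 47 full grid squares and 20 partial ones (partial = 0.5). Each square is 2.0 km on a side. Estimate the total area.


effective squares = 47 + 20 * 0.5 = 57.0
area = 57.0 * 4.0 = 228.0 km^2

228.0 km^2


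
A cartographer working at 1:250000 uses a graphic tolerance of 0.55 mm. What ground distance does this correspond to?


ground = 0.55 mm * 250000 / 1000 = 137.5 m

137.5 m


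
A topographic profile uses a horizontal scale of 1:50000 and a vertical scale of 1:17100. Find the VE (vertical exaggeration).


VE = horizontal_scale / vertical_scale = 50000 / 17100 ≈ 2.9

2.9x


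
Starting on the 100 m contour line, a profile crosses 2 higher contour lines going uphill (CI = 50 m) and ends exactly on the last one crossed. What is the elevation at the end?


elevation = 100 + 2 * 50 = 200 m

200 m


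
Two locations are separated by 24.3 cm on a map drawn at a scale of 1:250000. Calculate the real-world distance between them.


ground = 24.3 cm * 250000 / 100 = 60750.0 m = 60.75 km

60.75 km


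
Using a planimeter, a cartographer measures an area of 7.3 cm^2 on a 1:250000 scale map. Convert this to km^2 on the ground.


ground_area = 7.3 * (250000/100)^2 = 45625000.0 m^2 = 45.625 km^2

45.625 km^2


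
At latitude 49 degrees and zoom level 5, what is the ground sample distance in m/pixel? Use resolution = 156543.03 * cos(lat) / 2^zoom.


res = 156543.03 * cos(49) / 2^5 = 156543.03 * 0.65605903 / 32 = 3209.42 m/pixel

3209.42 m/pixel


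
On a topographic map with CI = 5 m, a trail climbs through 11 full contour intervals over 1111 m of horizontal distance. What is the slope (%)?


elevation change = 11 * 5 = 55 m
slope = 55 / 1111 * 100 = 5.0%

5.0%


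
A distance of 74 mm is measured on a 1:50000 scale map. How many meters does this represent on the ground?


ground = 74 mm * 50000 / 1000 = 3700.0 m

3700.0 m


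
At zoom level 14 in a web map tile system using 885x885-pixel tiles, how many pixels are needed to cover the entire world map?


tiles per axis = 2^14 = 16384
total tiles = 16384^2 = 268435456
pixels per axis = 16384 * 885 = 14499840
total pixels = 14499840^2 = 210245360025600

210245360025600 pixels


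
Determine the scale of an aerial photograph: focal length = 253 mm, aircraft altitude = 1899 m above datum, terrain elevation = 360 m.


scale = f / (H - h) = 253 mm / 1539 m = 253 / 1539000 = 1:6083

1:6083


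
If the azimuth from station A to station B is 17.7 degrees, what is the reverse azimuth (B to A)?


back azimuth = (17.7 + 180) mod 360 = 197.7 degrees

197.7 degrees


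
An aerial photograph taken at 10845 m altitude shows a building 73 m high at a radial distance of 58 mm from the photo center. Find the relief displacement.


d = h * r / H = 73 * 58 / 10845 = 0.39 mm

0.39 mm


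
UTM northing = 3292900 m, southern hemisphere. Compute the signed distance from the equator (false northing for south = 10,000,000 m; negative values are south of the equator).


For southern: actual = 3292900 - 10000000 = -6707100 m

-6707100 m


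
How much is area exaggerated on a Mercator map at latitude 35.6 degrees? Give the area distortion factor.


area_distortion = 1/cos^2(35.6) = 1.513

1.513


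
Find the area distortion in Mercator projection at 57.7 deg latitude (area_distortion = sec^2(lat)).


area_distortion = 1/cos^2(57.7) = 3.502

3.502


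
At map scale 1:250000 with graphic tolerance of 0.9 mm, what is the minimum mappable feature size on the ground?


ground = 0.9 mm * 250000 / 1000 = 225.0 m

225.0 m


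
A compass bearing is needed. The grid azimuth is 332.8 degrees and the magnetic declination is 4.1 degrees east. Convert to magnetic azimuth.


magnetic azimuth = grid azimuth - declination (east +ve)
mag_az = 332.8 - 4.1 = 328.7 degrees

328.7 degrees


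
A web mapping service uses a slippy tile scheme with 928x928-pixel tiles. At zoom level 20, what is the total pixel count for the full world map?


tiles per axis = 2^20 = 1048576
total tiles = 1048576^2 = 1099511627776
pixels per axis = 1048576 * 928 = 973078528
total pixels = 973078528^2 = 946881821654646784

946881821654646784 pixels


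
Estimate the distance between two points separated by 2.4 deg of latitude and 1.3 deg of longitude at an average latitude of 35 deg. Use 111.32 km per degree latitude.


dlat_km = 2.4 * 111.32 = 267.168
dlon_km = 1.3 * 111.32 * cos(35) ≈ 118.544
dist = sqrt(267.168^2 + 118.544^2) ≈ 292.3 km

292.3 km


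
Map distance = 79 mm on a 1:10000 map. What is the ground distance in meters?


ground = 79 mm * 10000 / 1000 = 790.0 m

790.0 m


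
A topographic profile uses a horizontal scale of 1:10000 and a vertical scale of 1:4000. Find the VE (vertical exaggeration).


VE = horizontal_scale / vertical_scale = 10000 / 4000 = 2.5

2.5x
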